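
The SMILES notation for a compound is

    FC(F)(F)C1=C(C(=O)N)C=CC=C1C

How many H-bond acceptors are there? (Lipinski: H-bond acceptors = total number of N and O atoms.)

2

N atoms: 1; O atoms: 1.
Lipinski HBA = 1 + 1 = 2.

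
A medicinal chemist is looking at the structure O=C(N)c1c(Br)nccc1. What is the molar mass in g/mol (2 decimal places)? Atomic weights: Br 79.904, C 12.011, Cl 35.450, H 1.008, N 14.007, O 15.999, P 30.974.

First, the molecular formula is C6H5BrN2O (counting implicit H from valence).
  Br: 1 × 79.904 = 79.904
  C: 6 × 12.011 = 72.066
  H: 5 × 1.008 = 5.040
  N: 2 × 14.007 = 28.014
  O: 1 × 15.999 = 15.999
Sum: 1×79.904 + 6×12.011 + 5×1.008 + 2×14.007 + 1×15.999 = 201.023 → 201.02 g/mol.

201.02 g/mol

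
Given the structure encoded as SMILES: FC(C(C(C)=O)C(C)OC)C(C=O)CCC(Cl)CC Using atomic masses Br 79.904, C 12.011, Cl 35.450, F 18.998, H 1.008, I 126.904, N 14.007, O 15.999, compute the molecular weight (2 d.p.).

First, the molecular formula is C14H24ClFO3 (counting implicit H from valence).
  C: 14 × 12.011 = 168.154
  Cl: 1 × 35.450 = 35.450
  F: 1 × 18.998 = 18.998
  H: 24 × 1.008 = 24.192
  O: 3 × 15.999 = 47.997
Sum: 14×12.011 + 1×35.450 + 1×18.998 + 24×1.008 + 3×15.999 = 294.791 → 294.79 g/mol.

294.79 g/mol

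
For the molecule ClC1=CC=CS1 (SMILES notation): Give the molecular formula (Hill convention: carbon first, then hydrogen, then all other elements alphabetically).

C4H3ClS

Walk through each heavy atom and fill implicit hydrogens from standard valence (C 4, N 3, O 2, S 2, halogen 1):
  atom 1: Cl (halogen, monovalent) → 0 H
  atom 2: C, bond orders sum to 4 (valence 4) → 0 H
  atom 3: C, bond orders sum to 3 (valence 4) → 1 H
  atom 4: C, bond orders sum to 3 (valence 4) → 1 H
  atom 5: C, bond orders sum to 3 (valence 4) → 1 H
  atom 6: S, bond orders sum to 2 (valence 2) → 0 H
Totals → C:4, H:3, Cl:1, S:1.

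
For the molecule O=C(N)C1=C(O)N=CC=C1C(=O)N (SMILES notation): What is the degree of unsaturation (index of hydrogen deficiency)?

Degree of unsaturation = (number of rings) + (number of π bonds).
Ring closures in the SMILES: 1.
π bonds: 5 double bonds (each 1 DoU) → 5 DoU from unsaturation.
Total DoU = 1 + 5 = 6.

6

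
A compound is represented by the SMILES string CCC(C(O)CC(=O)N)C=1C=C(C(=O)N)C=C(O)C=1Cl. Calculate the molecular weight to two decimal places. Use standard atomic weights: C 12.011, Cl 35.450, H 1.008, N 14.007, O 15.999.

300.74 g/mol

First, the molecular formula is C13H17ClN2O4 (counting implicit H from valence).
  C: 13 × 12.011 = 156.143
  Cl: 1 × 35.450 = 35.450
  H: 17 × 1.008 = 17.136
  N: 2 × 14.007 = 28.014
  O: 4 × 15.999 = 63.996
Sum: 13×12.011 + 1×35.450 + 17×1.008 + 2×14.007 + 4×15.999 = 300.739 → 300.74 g/mol.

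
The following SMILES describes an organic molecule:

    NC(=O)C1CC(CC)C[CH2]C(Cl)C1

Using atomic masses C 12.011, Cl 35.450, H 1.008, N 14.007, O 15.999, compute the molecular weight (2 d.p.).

First, the molecular formula is C10H18ClNO (counting implicit H from valence).
  C: 10 × 12.011 = 120.110
  Cl: 1 × 35.450 = 35.450
  H: 18 × 1.008 = 18.144
  N: 1 × 14.007 = 14.007
  O: 1 × 15.999 = 15.999
Sum: 10×12.011 + 1×35.450 + 18×1.008 + 1×14.007 + 1×15.999 = 203.710 → 203.71 g/mol.

203.71 g/mol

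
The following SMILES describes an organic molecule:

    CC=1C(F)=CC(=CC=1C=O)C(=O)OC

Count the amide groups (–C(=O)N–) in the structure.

Scan the SMILES for the amide motif — none present.
Groups that are present: 1 aldehyde, 1 ester.

0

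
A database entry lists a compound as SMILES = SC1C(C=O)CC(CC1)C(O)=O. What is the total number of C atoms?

8

Count every carbon token in the SMILES (each C, including those in ring-closure positions and inside branches).
Carbon count: 8.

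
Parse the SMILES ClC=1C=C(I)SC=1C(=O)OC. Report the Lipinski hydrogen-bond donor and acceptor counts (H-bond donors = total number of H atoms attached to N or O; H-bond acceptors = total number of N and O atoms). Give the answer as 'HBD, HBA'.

0, 2

Donors: find every N or O and count the H atoms it carries.
  atom 9 (O): bond orders sum to 2 → 0 H
  atom 10 (O): bond orders sum to 2 → 0 H
Lipinski HBD = 0.
Acceptors: N atoms = 0, O atoms = 2 → HBA = 2.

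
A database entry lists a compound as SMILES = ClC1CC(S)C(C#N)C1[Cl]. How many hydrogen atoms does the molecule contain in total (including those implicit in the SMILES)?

Walk through each heavy atom and fill implicit hydrogens from standard valence (C 4, N 3, O 2, S 2, halogen 1):
  atom 1: Cl (halogen, monovalent) → 0 H
  atom 2: C, bond orders sum to 3 (valence 4) → 1 H
  atom 3: C, bond orders sum to 2 (valence 4) → 2 H
  atom 4: C, bond orders sum to 3 (valence 4) → 1 H
  atom 5: S, bond orders sum to 1 (valence 2) → 1 H
  atom 6: C, bond orders sum to 3 (valence 4) → 1 H
  atom 7: C, bond orders sum to 4 (valence 4) → 0 H
  atom 8: N, bond orders sum to 3 (valence 3) → 0 H
  atom 9: C, bond orders sum to 3 (valence 4) → 1 H
  atom 10: Cl with explicit H count 0
Total hydrogens: 7.

7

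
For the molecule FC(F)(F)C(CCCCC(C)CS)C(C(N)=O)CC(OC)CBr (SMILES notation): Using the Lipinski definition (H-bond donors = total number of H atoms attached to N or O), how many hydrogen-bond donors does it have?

Donors: find every N or O and count the H atoms it carries.
  atom 16 (N): bond orders sum to 1 → 2 H
  atom 17 (O): bond orders sum to 2 → 0 H
  atom 20 (O): bond orders sum to 2 → 0 H
Lipinski HBD = 2.

2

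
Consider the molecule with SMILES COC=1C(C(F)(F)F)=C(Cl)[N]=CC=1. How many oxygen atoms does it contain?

Scan the SMILES for O atoms (remember two-letter symbols like Cl and Br are single atoms).
Oxygen count: 1.

1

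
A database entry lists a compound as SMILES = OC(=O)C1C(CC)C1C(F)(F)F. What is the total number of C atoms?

Count every carbon token in the SMILES (each C, including those in ring-closure positions and inside branches).
Carbon count: 7.

7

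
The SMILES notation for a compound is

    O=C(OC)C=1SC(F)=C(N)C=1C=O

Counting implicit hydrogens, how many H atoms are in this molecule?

Walk through each heavy atom and fill implicit hydrogens from standard valence (C 4, N 3, O 2, S 2, halogen 1):
  atom 1: O, bond orders sum to 2 (valence 2) → 0 H
  atom 2: C, bond orders sum to 4 (valence 4) → 0 H
  atom 3: O, bond orders sum to 2 (valence 2) → 0 H
  atom 4: C, bond orders sum to 1 (valence 4) → 3 H
  atom 5: C, bond orders sum to 4 (valence 4) → 0 H
  atom 6: S, bond orders sum to 2 (valence 2) → 0 H
  atom 7: C, bond orders sum to 4 (valence 4) → 0 H
  atom 8: F (halogen, monovalent) → 0 H
  atom 9: C, bond orders sum to 4 (valence 4) → 0 H
  atom 10: N, bond orders sum to 1 (valence 3) → 2 H
  atom 11: C, bond orders sum to 4 (valence 4) → 0 H
  atom 12: C, bond orders sum to 3 (valence 4) → 1 H
  atom 13: O, bond orders sum to 2 (valence 2) → 0 H
Total hydrogens: 6.

6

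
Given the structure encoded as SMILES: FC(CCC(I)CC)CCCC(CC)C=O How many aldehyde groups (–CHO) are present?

1

The aldehyde motif appears at heavy-atom position 15 in the SMILES.
Aldehyde count: 1.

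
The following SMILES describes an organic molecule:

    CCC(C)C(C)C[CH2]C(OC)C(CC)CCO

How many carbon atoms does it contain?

Count every carbon token in the SMILES (each C, including those in ring-closure positions and inside branches).
Carbon count: 15.

15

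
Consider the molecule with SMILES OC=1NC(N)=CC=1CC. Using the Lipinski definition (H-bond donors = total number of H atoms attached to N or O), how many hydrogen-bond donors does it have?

Donors: find every N or O and count the H atoms it carries.
  atom 1 (O): bond orders sum to 1 → 1 H
  atom 3 (N): bond orders sum to 2 → 1 H
  atom 5 (N): bond orders sum to 1 → 2 H
Lipinski HBD = 4.

4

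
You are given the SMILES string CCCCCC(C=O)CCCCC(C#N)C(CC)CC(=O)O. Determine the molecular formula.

C18H31NO3

Walk through each heavy atom and fill implicit hydrogens from standard valence (C 4, N 3, O 2, S 2, halogen 1):
  atom 1: C, bond orders sum to 1 (valence 4) → 3 H
  atom 2: C, bond orders sum to 2 (valence 4) → 2 H
  atom 3: C, bond orders sum to 2 (valence 4) → 2 H
  atom 4: C, bond orders sum to 2 (valence 4) → 2 H
  atom 5: C, bond orders sum to 2 (valence 4) → 2 H
  atom 6: C, bond orders sum to 3 (valence 4) → 1 H
  atom 7: C, bond orders sum to 3 (valence 4) → 1 H
  atom 8: O, bond orders sum to 2 (valence 2) → 0 H
  atom 9: C, bond orders sum to 2 (valence 4) → 2 H
  atom 10: C, bond orders sum to 2 (valence 4) → 2 H
  atom 11: C, bond orders sum to 2 (valence 4) → 2 H
  atom 12: C, bond orders sum to 2 (valence 4) → 2 H
  atom 13: C, bond orders sum to 3 (valence 4) → 1 H
  atom 14: C, bond orders sum to 4 (valence 4) → 0 H
  atom 15: N, bond orders sum to 3 (valence 3) → 0 H
  atom 16: C, bond orders sum to 3 (valence 4) → 1 H
  atom 17: C, bond orders sum to 2 (valence 4) → 2 H
  atom 18: C, bond orders sum to 1 (valence 4) → 3 H
  atom 19: C, bond orders sum to 2 (valence 4) → 2 H
  atom 20: C, bond orders sum to 4 (valence 4) → 0 H
  atom 21: O, bond orders sum to 2 (valence 2) → 0 H
  atom 22: O, bond orders sum to 1 (valence 2) → 1 H
Totals → C:18, H:31, N:1, O:3.
In Hill order: C18H31NO3.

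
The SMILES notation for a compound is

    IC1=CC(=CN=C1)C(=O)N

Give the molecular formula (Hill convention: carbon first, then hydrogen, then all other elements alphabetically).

C6H5IN2O

Walk through each heavy atom and fill implicit hydrogens from standard valence (C 4, N 3, O 2, S 2, halogen 1):
  atom 1: I (halogen, monovalent) → 0 H
  atom 2: C, bond orders sum to 4 (valence 4) → 0 H
  atom 3: C, bond orders sum to 3 (valence 4) → 1 H
  atom 4: C, bond orders sum to 4 (valence 4) → 0 H
  atom 5: C, bond orders sum to 3 (valence 4) → 1 H
  atom 6: N, bond orders sum to 3 (valence 3) → 0 H
  atom 7: C, bond orders sum to 3 (valence 4) → 1 H
  atom 8: C, bond orders sum to 4 (valence 4) → 0 H
  atom 9: O, bond orders sum to 2 (valence 2) → 0 H
  atom 10: N, bond orders sum to 1 (valence 3) → 2 H
Totals → C:6, H:5, I:1, N:2, O:1.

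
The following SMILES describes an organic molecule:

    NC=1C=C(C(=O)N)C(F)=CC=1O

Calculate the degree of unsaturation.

Molecular formula: C7H7FN2O2.
DoU = (2C + 2 + N − H − X) / 2, where X is the halogen count and O/S are ignored.
    = (2·7 + 2 + 2 − 7 − 1) / 2 = 10 / 2 = 5.

5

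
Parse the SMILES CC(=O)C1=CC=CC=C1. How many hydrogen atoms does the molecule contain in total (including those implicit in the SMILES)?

Walk through each heavy atom and fill implicit hydrogens from standard valence (C 4, N 3, O 2, S 2, halogen 1):
  atom 1: C, bond orders sum to 1 (valence 4) → 3 H
  atom 2: C, bond orders sum to 4 (valence 4) → 0 H
  atom 3: O, bond orders sum to 2 (valence 2) → 0 H
  atom 4: C, bond orders sum to 4 (valence 4) → 0 H
  atom 5: C, bond orders sum to 3 (valence 4) → 1 H
  atom 6: C, bond orders sum to 3 (valence 4) → 1 H
  atom 7: C, bond orders sum to 3 (valence 4) → 1 H
  atom 8: C, bond orders sum to 3 (valence 4) → 1 H
  atom 9: C, bond orders sum to 3 (valence 4) → 1 H
Total hydrogens: 8.

8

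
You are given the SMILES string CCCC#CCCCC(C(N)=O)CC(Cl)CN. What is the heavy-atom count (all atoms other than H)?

Every atom symbol written in the SMILES (organic subset) is one heavy atom; implicit H are not written.
Heavy atoms by element → C:13, Cl:1, N:2, O:1.
Total: 17.

17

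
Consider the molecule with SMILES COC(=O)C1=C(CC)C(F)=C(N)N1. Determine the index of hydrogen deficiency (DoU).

4

Degree of unsaturation = (number of rings) + (number of π bonds).
Ring closures in the SMILES: 1.
π bonds: 3 double bonds (each 1 DoU) → 3 DoU from unsaturation.
Total DoU = 1 + 3 = 4.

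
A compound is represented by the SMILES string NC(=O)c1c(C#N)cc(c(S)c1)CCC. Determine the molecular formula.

Walk through each heavy atom and fill implicit hydrogens from standard valence (C 4, N 3, O 2, S 2, halogen 1); for lowercase aromatic atoms, an aromatic c carries 1 H when it has two neighbours and 0 H with three, and aromatic n carries 0 H:
  atom 1: N, bond orders sum to 1 (valence 3) → 2 H
  atom 2: C, bond orders sum to 4 (valence 4) → 0 H
  atom 3: O, bond orders sum to 2 (valence 2) → 0 H
  atom 4: aromatic c, 3 neighbours → 0 H
  atom 5: aromatic c, 3 neighbours → 0 H
  atom 6: C, bond orders sum to 4 (valence 4) → 0 H
  atom 7: N, bond orders sum to 3 (valence 3) → 0 H
  atom 8: aromatic c, 2 neighbours → 1 H
  atom 9: aromatic c, 3 neighbours → 0 H
  atom 10: aromatic c, 3 neighbours → 0 H
  atom 11: S, bond orders sum to 1 (valence 2) → 1 H
  atom 12: aromatic c, 2 neighbours → 1 H
  atom 13: C, bond orders sum to 2 (valence 4) → 2 H
  atom 14: C, bond orders sum to 2 (valence 4) → 2 H
  atom 15: C, bond orders sum to 1 (valence 4) → 3 H
Totals → C:11, H:12, N:2, O:1, S:1.

C11H12N2OS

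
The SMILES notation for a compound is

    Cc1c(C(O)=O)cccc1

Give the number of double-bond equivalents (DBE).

Molecular formula: C8H8O2.
DoU = (2C + 2 + N − H − X) / 2, where X is the halogen count and O/S are ignored.
    = (2·8 + 2 + 0 − 8 − 0) / 2 = 10 / 2 = 5.

5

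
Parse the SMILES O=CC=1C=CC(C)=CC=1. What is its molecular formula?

C8H8O

Walk through each heavy atom and fill implicit hydrogens from standard valence (C 4, N 3, O 2, S 2, halogen 1):
  atom 1: O, bond orders sum to 2 (valence 2) → 0 H
  atom 2: C, bond orders sum to 3 (valence 4) → 1 H
  atom 3: C, bond orders sum to 4 (valence 4) → 0 H
  atom 4: C, bond orders sum to 3 (valence 4) → 1 H
  atom 5: C, bond orders sum to 3 (valence 4) → 1 H
  atom 6: C, bond orders sum to 4 (valence 4) → 0 H
  atom 7: C, bond orders sum to 1 (valence 4) → 3 H
  atom 8: C, bond orders sum to 3 (valence 4) → 1 H
  atom 9: C, bond orders sum to 3 (valence 4) → 1 H
Totals → C:8, H:8, O:1.
In Hill order: C8H8O.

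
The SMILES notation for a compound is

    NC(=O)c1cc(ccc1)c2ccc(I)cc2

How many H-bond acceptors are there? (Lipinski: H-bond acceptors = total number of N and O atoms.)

2

N atoms: 1; O atoms: 1.
Lipinski HBA = 1 + 1 = 2.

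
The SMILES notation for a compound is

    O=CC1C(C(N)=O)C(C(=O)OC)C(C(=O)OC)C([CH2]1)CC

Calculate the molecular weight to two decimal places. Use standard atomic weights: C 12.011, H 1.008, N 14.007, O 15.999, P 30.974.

First, the molecular formula is C14H21NO6 (counting implicit H from valence).
  C: 14 × 12.011 = 168.154
  H: 21 × 1.008 = 21.168
  N: 1 × 14.007 = 14.007
  O: 6 × 15.999 = 95.994
Sum: 14×12.011 + 21×1.008 + 1×14.007 + 6×15.999 = 299.323 → 299.32 g/mol.

299.32 g/mol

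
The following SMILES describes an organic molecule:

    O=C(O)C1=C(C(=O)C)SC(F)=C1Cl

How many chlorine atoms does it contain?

1

Scan the SMILES for Cl atoms (remember two-letter symbols like Cl and Br are single atoms).
Chlorine count: 1.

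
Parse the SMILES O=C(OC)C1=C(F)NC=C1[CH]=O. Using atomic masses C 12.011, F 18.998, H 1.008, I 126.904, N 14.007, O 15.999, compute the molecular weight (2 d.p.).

171.13 g/mol

First, the molecular formula is C7H6FNO3 (counting implicit H from valence).
  C: 7 × 12.011 = 84.077
  F: 1 × 18.998 = 18.998
  H: 6 × 1.008 = 6.048
  N: 1 × 14.007 = 14.007
  O: 3 × 15.999 = 47.997
Sum: 7×12.011 + 1×18.998 + 6×1.008 + 1×14.007 + 3×15.999 = 171.127 → 171.13 g/mol.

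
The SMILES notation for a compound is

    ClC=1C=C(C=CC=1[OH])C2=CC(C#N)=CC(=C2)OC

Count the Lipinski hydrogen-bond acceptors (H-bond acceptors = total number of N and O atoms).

3

N atoms: 1; O atoms: 2.
Lipinski HBA = 1 + 2 = 3.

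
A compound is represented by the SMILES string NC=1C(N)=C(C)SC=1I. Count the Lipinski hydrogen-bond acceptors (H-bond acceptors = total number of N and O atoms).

N atoms: 2; O atoms: 0.
Lipinski HBA = 2 + 0 = 2.

2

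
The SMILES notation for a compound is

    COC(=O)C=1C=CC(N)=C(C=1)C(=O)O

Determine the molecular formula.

C9H9NO4

Walk through each heavy atom and fill implicit hydrogens from standard valence (C 4, N 3, O 2, S 2, halogen 1):
  atom 1: C, bond orders sum to 1 (valence 4) → 3 H
  atom 2: O, bond orders sum to 2 (valence 2) → 0 H
  atom 3: C, bond orders sum to 4 (valence 4) → 0 H
  atom 4: O, bond orders sum to 2 (valence 2) → 0 H
  atom 5: C, bond orders sum to 4 (valence 4) → 0 H
  atom 6: C, bond orders sum to 3 (valence 4) → 1 H
  atom 7: C, bond orders sum to 3 (valence 4) → 1 H
  atom 8: C, bond orders sum to 4 (valence 4) → 0 H
  atom 9: N, bond orders sum to 1 (valence 3) → 2 H
  atom 10: C, bond orders sum to 4 (valence 4) → 0 H
  atom 11: C, bond orders sum to 3 (valence 4) → 1 H
  atom 12: C, bond orders sum to 4 (valence 4) → 0 H
  atom 13: O, bond orders sum to 2 (valence 2) → 0 H
  atom 14: O, bond orders sum to 1 (valence 2) → 1 H
Totals → C:9, H:9, N:1, O:4.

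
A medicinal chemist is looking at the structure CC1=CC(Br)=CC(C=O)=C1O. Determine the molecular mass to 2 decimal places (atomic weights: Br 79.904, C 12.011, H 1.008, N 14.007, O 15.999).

215.05 g/mol

First, the molecular formula is C8H7BrO2 (counting implicit H from valence).
  Br: 1 × 79.904 = 79.904
  C: 8 × 12.011 = 96.088
  H: 7 × 1.008 = 7.056
  O: 2 × 15.999 = 31.998
Sum: 1×79.904 + 8×12.011 + 7×1.008 + 2×15.999 = 215.046 → 215.05 g/mol.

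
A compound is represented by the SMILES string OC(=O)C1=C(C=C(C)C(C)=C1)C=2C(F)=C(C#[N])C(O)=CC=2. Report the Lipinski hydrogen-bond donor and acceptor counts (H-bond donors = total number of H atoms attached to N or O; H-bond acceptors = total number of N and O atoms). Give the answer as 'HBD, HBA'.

2, 4

Donors: find every N or O and count the H atoms it carries.
  atom 1 (O): bond orders sum to 1 → 1 H
  atom 3 (O): bond orders sum to 2 → 0 H
  atom 17 (N): bond orders sum to 3 → 0 H
  atom 19 (O): bond orders sum to 1 → 1 H
Lipinski HBD = 2.
Acceptors: N atoms = 1, O atoms = 3 → HBA = 4.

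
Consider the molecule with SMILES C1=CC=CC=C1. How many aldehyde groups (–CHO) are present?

Scan the SMILES for the aldehyde motif — none present.

0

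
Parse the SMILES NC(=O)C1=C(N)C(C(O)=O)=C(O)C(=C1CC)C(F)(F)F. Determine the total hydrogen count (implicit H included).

11

Walk through each heavy atom and fill implicit hydrogens from standard valence (C 4, N 3, O 2, S 2, halogen 1):
  atom 1: N, bond orders sum to 1 (valence 3) → 2 H
  atom 2: C, bond orders sum to 4 (valence 4) → 0 H
  atom 3: O, bond orders sum to 2 (valence 2) → 0 H
  atom 4: C, bond orders sum to 4 (valence 4) → 0 H
  atom 5: C, bond orders sum to 4 (valence 4) → 0 H
  atom 6: N, bond orders sum to 1 (valence 3) → 2 H
  atom 7: C, bond orders sum to 4 (valence 4) → 0 H
  atom 8: C, bond orders sum to 4 (valence 4) → 0 H
  atom 9: O, bond orders sum to 1 (valence 2) → 1 H
  atom 10: O, bond orders sum to 2 (valence 2) → 0 H
  atom 11: C, bond orders sum to 4 (valence 4) → 0 H
  atom 12: O, bond orders sum to 1 (valence 2) → 1 H
  atom 13: C, bond orders sum to 4 (valence 4) → 0 H
  atom 14: C, bond orders sum to 4 (valence 4) → 0 H
  atom 15: C, bond orders sum to 2 (valence 4) → 2 H
  atom 16: C, bond orders sum to 1 (valence 4) → 3 H
  atom 17: C, bond orders sum to 4 (valence 4) → 0 H
  atom 18: F (halogen, monovalent) → 0 H
  atom 19: F (halogen, monovalent) → 0 H
  atom 20: F (halogen, monovalent) → 0 H
Total hydrogens: 11.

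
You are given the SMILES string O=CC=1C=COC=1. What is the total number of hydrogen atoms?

Walk through each heavy atom and fill implicit hydrogens from standard valence (C 4, N 3, O 2, S 2, halogen 1):
  atom 1: O, bond orders sum to 2 (valence 2) → 0 H
  atom 2: C, bond orders sum to 3 (valence 4) → 1 H
  atom 3: C, bond orders sum to 4 (valence 4) → 0 H
  atom 4: C, bond orders sum to 3 (valence 4) → 1 H
  atom 5: C, bond orders sum to 3 (valence 4) → 1 H
  atom 6: O, bond orders sum to 2 (valence 2) → 0 H
  atom 7: C, bond orders sum to 3 (valence 4) → 1 H
Total hydrogens: 4.

4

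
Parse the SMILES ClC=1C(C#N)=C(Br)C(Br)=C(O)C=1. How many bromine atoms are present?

2

Scan the SMILES for Br atoms (remember two-letter symbols like Cl and Br are single atoms).
Bromine count: 2.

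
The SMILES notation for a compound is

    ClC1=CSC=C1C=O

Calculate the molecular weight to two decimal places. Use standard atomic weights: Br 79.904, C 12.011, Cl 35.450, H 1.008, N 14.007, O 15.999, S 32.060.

146.59 g/mol

First, the molecular formula is C5H3ClOS (counting implicit H from valence).
  C: 5 × 12.011 = 60.055
  Cl: 1 × 35.450 = 35.450
  H: 3 × 1.008 = 3.024
  O: 1 × 15.999 = 15.999
  S: 1 × 32.060 = 32.060
Sum: 5×12.011 + 1×35.450 + 3×1.008 + 1×15.999 + 1×32.060 = 146.588 → 146.59 g/mol.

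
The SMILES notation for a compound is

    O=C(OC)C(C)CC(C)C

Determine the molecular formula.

Walk through each heavy atom and fill implicit hydrogens from standard valence (C 4, N 3, O 2, S 2, halogen 1):
  atom 1: O, bond orders sum to 2 (valence 2) → 0 H
  atom 2: C, bond orders sum to 4 (valence 4) → 0 H
  atom 3: O, bond orders sum to 2 (valence 2) → 0 H
  atom 4: C, bond orders sum to 1 (valence 4) → 3 H
  atom 5: C, bond orders sum to 3 (valence 4) → 1 H
  atom 6: C, bond orders sum to 1 (valence 4) → 3 H
  atom 7: C, bond orders sum to 2 (valence 4) → 2 H
  atom 8: C, bond orders sum to 3 (valence 4) → 1 H
  atom 9: C, bond orders sum to 1 (valence 4) → 3 H
  atom 10: C, bond orders sum to 1 (valence 4) → 3 H
Totals → C:8, H:16, O:2.

C8H16O2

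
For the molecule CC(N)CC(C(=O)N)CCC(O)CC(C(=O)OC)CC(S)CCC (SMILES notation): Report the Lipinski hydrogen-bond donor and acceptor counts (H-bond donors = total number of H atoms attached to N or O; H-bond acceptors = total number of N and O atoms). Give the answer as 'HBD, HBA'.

5, 6

Donors: find every N or O and count the H atoms it carries.
  atom 3 (N): bond orders sum to 1 → 2 H
  atom 7 (O): bond orders sum to 2 → 0 H
  atom 8 (N): bond orders sum to 1 → 2 H
  atom 12 (O): bond orders sum to 1 → 1 H
  atom 16 (O): bond orders sum to 2 → 0 H
  atom 17 (O): bond orders sum to 2 → 0 H
Lipinski HBD = 5.
Acceptors: N atoms = 2, O atoms = 4 → HBA = 6.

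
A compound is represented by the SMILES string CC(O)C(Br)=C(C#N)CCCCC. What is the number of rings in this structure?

0

In SMILES, each pair of matching ring-closure digits denotes one ring-closing bond; the number of such bonds equals the number of independent rings.
Ring-closure bonds here: 0.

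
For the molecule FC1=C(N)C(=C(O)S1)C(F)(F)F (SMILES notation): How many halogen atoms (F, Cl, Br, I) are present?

4

Halogen atoms appear at heavy-atom positions 1, 10, 11, 12 (4×F).
Other groups present: 1 hydroxyl, 1 primary amine.
Halogen count: 4.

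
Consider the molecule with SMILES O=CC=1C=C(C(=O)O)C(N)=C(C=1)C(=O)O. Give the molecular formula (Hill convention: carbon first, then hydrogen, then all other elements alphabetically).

Walk through each heavy atom and fill implicit hydrogens from standard valence (C 4, N 3, O 2, S 2, halogen 1):
  atom 1: O, bond orders sum to 2 (valence 2) → 0 H
  atom 2: C, bond orders sum to 3 (valence 4) → 1 H
  atom 3: C, bond orders sum to 4 (valence 4) → 0 H
  atom 4: C, bond orders sum to 3 (valence 4) → 1 H
  atom 5: C, bond orders sum to 4 (valence 4) → 0 H
  atom 6: C, bond orders sum to 4 (valence 4) → 0 H
  atom 7: O, bond orders sum to 2 (valence 2) → 0 H
  atom 8: O, bond orders sum to 1 (valence 2) → 1 H
  atom 9: C, bond orders sum to 4 (valence 4) → 0 H
  atom 10: N, bond orders sum to 1 (valence 3) → 2 H
  atom 11: C, bond orders sum to 4 (valence 4) → 0 H
  atom 12: C, bond orders sum to 3 (valence 4) → 1 H
  atom 13: C, bond orders sum to 4 (valence 4) → 0 H
  atom 14: O, bond orders sum to 2 (valence 2) → 0 H
  atom 15: O, bond orders sum to 1 (valence 2) → 1 H
Totals → C:9, H:7, N:1, O:5.

C9H7NO5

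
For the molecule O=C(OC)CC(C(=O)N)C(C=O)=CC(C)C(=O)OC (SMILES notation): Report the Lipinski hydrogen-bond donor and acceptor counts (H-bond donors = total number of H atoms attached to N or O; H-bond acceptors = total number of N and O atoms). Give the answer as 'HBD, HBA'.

2, 7

Donors: find every N or O and count the H atoms it carries.
  atom 1 (O): bond orders sum to 2 → 0 H
  atom 3 (O): bond orders sum to 2 → 0 H
  atom 8 (O): bond orders sum to 2 → 0 H
  atom 9 (N): bond orders sum to 1 → 2 H
  atom 12 (O): bond orders sum to 2 → 0 H
  atom 17 (O): bond orders sum to 2 → 0 H
  atom 18 (O): bond orders sum to 2 → 0 H
Lipinski HBD = 2.
Acceptors: N atoms = 1, O atoms = 6 → HBA = 7.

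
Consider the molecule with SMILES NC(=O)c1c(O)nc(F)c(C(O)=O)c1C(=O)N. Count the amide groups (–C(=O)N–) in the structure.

2

The amide motif appears at heavy-atom positions 2, 15 in the SMILES.
Other groups present: 1 carboxylic acid, 1 hydroxyl.
Amide count: 2.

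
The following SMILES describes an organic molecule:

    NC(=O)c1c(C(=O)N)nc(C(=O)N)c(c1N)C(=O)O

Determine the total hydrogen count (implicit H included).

9

Walk through each heavy atom and fill implicit hydrogens from standard valence (C 4, N 3, O 2, S 2, halogen 1); for lowercase aromatic atoms, an aromatic c carries 1 H when it has two neighbours and 0 H with three, and aromatic n carries 0 H:
  atom 1: N, bond orders sum to 1 (valence 3) → 2 H
  atom 2: C, bond orders sum to 4 (valence 4) → 0 H
  atom 3: O, bond orders sum to 2 (valence 2) → 0 H
  atom 4: aromatic c, 3 neighbours → 0 H
  atom 5: aromatic c, 3 neighbours → 0 H
  atom 6: C, bond orders sum to 4 (valence 4) → 0 H
  atom 7: O, bond orders sum to 2 (valence 2) → 0 H
  atom 8: N, bond orders sum to 1 (valence 3) → 2 H
  atom 9: aromatic n, 2 neighbours → 0 H
  atom 10: aromatic c, 3 neighbours → 0 H
  atom 11: C, bond orders sum to 4 (valence 4) → 0 H
  atom 12: O, bond orders sum to 2 (valence 2) → 0 H
  atom 13: N, bond orders sum to 1 (valence 3) → 2 H
  atom 14: aromatic c, 3 neighbours → 0 H
  atom 15: aromatic c, 3 neighbours → 0 H
  atom 16: N, bond orders sum to 1 (valence 3) → 2 H
  atom 17: C, bond orders sum to 4 (valence 4) → 0 H
  atom 18: O, bond orders sum to 2 (valence 2) → 0 H
  atom 19: O, bond orders sum to 1 (valence 2) → 1 H
Total hydrogens: 9.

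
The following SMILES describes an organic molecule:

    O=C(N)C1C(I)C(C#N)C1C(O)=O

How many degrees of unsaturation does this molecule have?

Degree of unsaturation = (number of rings) + (number of π bonds).
Ring closures in the SMILES: 1.
π bonds: 2 double bonds (each 1 DoU), 1 triple bond (each 2 DoU) → 4 DoU from unsaturation.
Total DoU = 1 + 4 = 5.

5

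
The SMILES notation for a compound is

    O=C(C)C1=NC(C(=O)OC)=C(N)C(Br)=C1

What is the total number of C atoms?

Count every carbon token in the SMILES (each C, including those in ring-closure positions and inside branches).
Carbon count: 9.

9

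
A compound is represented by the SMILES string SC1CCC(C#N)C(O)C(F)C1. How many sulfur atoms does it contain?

1

Scan the SMILES for S atoms (remember two-letter symbols like Cl and Br are single atoms).
Sulfur count: 1.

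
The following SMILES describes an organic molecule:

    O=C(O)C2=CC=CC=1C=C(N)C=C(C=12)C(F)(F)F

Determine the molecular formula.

Walk through each heavy atom and fill implicit hydrogens from standard valence (C 4, N 3, O 2, S 2, halogen 1):
  atom 1: O, bond orders sum to 2 (valence 2) → 0 H
  atom 2: C, bond orders sum to 4 (valence 4) → 0 H
  atom 3: O, bond orders sum to 1 (valence 2) → 1 H
  atom 4: C, bond orders sum to 4 (valence 4) → 0 H
  atom 5: C, bond orders sum to 3 (valence 4) → 1 H
  atom 6: C, bond orders sum to 3 (valence 4) → 1 H
  atom 7: C, bond orders sum to 3 (valence 4) → 1 H
  atom 8: C, bond orders sum to 4 (valence 4) → 0 H
  atom 9: C, bond orders sum to 3 (valence 4) → 1 H
  atom 10: C, bond orders sum to 4 (valence 4) → 0 H
  atom 11: N, bond orders sum to 1 (valence 3) → 2 H
  atom 12: C, bond orders sum to 3 (valence 4) → 1 H
  atom 13: C, bond orders sum to 4 (valence 4) → 0 H
  atom 14: C, bond orders sum to 4 (valence 4) → 0 H
  atom 15: C, bond orders sum to 4 (valence 4) → 0 H
  atom 16: F (halogen, monovalent) → 0 H
  atom 17: F (halogen, monovalent) → 0 H
  atom 18: F (halogen, monovalent) → 0 H
Totals → C:12, H:8, F:3, N:1, O:2.

C12H8F3NO2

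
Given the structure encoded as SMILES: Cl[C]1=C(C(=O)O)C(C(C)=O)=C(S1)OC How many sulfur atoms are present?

Scan the SMILES for S atoms (remember two-letter symbols like Cl and Br are single atoms).
Sulfur count: 1.

1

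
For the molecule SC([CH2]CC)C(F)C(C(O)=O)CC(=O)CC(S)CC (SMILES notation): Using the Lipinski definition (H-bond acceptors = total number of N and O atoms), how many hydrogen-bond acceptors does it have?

N atoms: 0; O atoms: 3.
Lipinski HBA = 0 + 3 = 3.

3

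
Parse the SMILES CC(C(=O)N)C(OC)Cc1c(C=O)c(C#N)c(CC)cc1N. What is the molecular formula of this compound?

C16H21N3O3

Walk through each heavy atom and fill implicit hydrogens from standard valence (C 4, N 3, O 2, S 2, halogen 1); for lowercase aromatic atoms, an aromatic c carries 1 H when it has two neighbours and 0 H with three, and aromatic n carries 0 H:
  atom 1: C, bond orders sum to 1 (valence 4) → 3 H
  atom 2: C, bond orders sum to 3 (valence 4) → 1 H
  atom 3: C, bond orders sum to 4 (valence 4) → 0 H
  atom 4: O, bond orders sum to 2 (valence 2) → 0 H
  atom 5: N, bond orders sum to 1 (valence 3) → 2 H
  atom 6: C, bond orders sum to 3 (valence 4) → 1 H
  atom 7: O, bond orders sum to 2 (valence 2) → 0 H
  atom 8: C, bond orders sum to 1 (valence 4) → 3 H
  atom 9: C, bond orders sum to 2 (valence 4) → 2 H
  atom 10: aromatic c, 3 neighbours → 0 H
  atom 11: aromatic c, 3 neighbours → 0 H
  atom 12: C, bond orders sum to 3 (valence 4) → 1 H
  atom 13: O, bond orders sum to 2 (valence 2) → 0 H
  atom 14: aromatic c, 3 neighbours → 0 H
  atom 15: C, bond orders sum to 4 (valence 4) → 0 H
  atom 16: N, bond orders sum to 3 (valence 3) → 0 H
  atom 17: aromatic c, 3 neighbours → 0 H
  atom 18: C, bond orders sum to 2 (valence 4) → 2 H
  atom 19: C, bond orders sum to 1 (valence 4) → 3 H
  atom 20: aromatic c, 2 neighbours → 1 H
  atom 21: aromatic c, 3 neighbours → 0 H
  atom 22: N, bond orders sum to 1 (valence 3) → 2 H
Totals → C:16, H:21, N:3, O:3.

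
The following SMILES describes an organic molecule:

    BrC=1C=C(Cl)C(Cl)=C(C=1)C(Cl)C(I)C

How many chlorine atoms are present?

Scan the SMILES for Cl atoms (remember two-letter symbols like Cl and Br are single atoms).
Chlorine count: 3.

3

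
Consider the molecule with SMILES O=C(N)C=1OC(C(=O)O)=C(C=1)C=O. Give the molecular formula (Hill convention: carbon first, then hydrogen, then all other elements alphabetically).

Walk through each heavy atom and fill implicit hydrogens from standard valence (C 4, N 3, O 2, S 2, halogen 1):
  atom 1: O, bond orders sum to 2 (valence 2) → 0 H
  atom 2: C, bond orders sum to 4 (valence 4) → 0 H
  atom 3: N, bond orders sum to 1 (valence 3) → 2 H
  atom 4: C, bond orders sum to 4 (valence 4) → 0 H
  atom 5: O, bond orders sum to 2 (valence 2) → 0 H
  atom 6: C, bond orders sum to 4 (valence 4) → 0 H
  atom 7: C, bond orders sum to 4 (valence 4) → 0 H
  atom 8: O, bond orders sum to 2 (valence 2) → 0 H
  atom 9: O, bond orders sum to 1 (valence 2) → 1 H
  atom 10: C, bond orders sum to 4 (valence 4) → 0 H
  atom 11: C, bond orders sum to 3 (valence 4) → 1 H
  atom 12: C, bond orders sum to 3 (valence 4) → 1 H
  atom 13: O, bond orders sum to 2 (valence 2) → 0 H
Totals → C:7, H:5, N:1, O:5.
In Hill order: C7H5NO5.

C7H5NO5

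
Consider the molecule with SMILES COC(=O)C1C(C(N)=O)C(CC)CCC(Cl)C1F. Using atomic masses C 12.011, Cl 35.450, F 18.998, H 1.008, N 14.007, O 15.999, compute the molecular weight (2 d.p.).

First, the molecular formula is C12H19ClFNO3 (counting implicit H from valence).
  C: 12 × 12.011 = 144.132
  Cl: 1 × 35.450 = 35.450
  F: 1 × 18.998 = 18.998
  H: 19 × 1.008 = 19.152
  N: 1 × 14.007 = 14.007
  O: 3 × 15.999 = 47.997
Sum: 12×12.011 + 1×35.450 + 1×18.998 + 19×1.008 + 1×14.007 + 3×15.999 = 279.736 → 279.74 g/mol.

279.74 g/mol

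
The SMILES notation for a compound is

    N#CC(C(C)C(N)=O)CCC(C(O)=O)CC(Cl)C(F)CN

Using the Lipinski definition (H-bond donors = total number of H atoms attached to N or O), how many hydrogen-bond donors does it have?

Donors: find every N or O and count the H atoms it carries.
  atom 1 (N): bond orders sum to 3 → 0 H
  atom 7 (N): bond orders sum to 1 → 2 H
  atom 8 (O): bond orders sum to 2 → 0 H
  atom 13 (O): bond orders sum to 1 → 1 H
  atom 14 (O): bond orders sum to 2 → 0 H
  atom 21 (N): bond orders sum to 1 → 2 H
Lipinski HBD = 5.

5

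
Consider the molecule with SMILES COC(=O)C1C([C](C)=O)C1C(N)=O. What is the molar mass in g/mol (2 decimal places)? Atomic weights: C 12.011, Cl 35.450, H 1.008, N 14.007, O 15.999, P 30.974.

185.18 g/mol

First, the molecular formula is C8H11NO4 (counting implicit H from valence).
  C: 8 × 12.011 = 96.088
  H: 11 × 1.008 = 11.088
  N: 1 × 14.007 = 14.007
  O: 4 × 15.999 = 63.996
Sum: 8×12.011 + 11×1.008 + 1×14.007 + 4×15.999 = 185.179 → 185.18 g/mol.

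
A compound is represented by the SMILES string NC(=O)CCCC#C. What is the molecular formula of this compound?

Walk through each heavy atom and fill implicit hydrogens from standard valence (C 4, N 3, O 2, S 2, halogen 1):
  atom 1: N, bond orders sum to 1 (valence 3) → 2 H
  atom 2: C, bond orders sum to 4 (valence 4) → 0 H
  atom 3: O, bond orders sum to 2 (valence 2) → 0 H
  atom 4: C, bond orders sum to 2 (valence 4) → 2 H
  atom 5: C, bond orders sum to 2 (valence 4) → 2 H
  atom 6: C, bond orders sum to 2 (valence 4) → 2 H
  atom 7: C, bond orders sum to 4 (valence 4) → 0 H
  atom 8: C, bond orders sum to 3 (valence 4) → 1 H
Totals → C:6, H:9, N:1, O:1.

C6H9NO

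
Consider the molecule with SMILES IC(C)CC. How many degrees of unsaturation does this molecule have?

Molecular formula: C4H9I.
DoU = (2C + 2 + N − H − X) / 2, where X is the halogen count and O/S are ignored.
    = (2·4 + 2 + 0 − 9 − 1) / 2 = 0 / 2 = 0.

0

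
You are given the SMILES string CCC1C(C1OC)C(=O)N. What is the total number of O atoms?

Scan the SMILES for O atoms (remember two-letter symbols like Cl and Br are single atoms).
Oxygen count: 2.

2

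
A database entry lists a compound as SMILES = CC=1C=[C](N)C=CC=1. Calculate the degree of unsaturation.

4

Molecular formula: C7H9N.
DoU = (2C + 2 + N − H − X) / 2, where X is the halogen count and O/S are ignored.
    = (2·7 + 2 + 1 − 9 − 0) / 2 = 8 / 2 = 4.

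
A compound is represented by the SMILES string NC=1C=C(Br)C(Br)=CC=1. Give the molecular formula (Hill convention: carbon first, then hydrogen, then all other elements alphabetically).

Walk through each heavy atom and fill implicit hydrogens from standard valence (C 4, N 3, O 2, S 2, halogen 1):
  atom 1: N, bond orders sum to 1 (valence 3) → 2 H
  atom 2: C, bond orders sum to 4 (valence 4) → 0 H
  atom 3: C, bond orders sum to 3 (valence 4) → 1 H
  atom 4: C, bond orders sum to 4 (valence 4) → 0 H
  atom 5: Br (halogen, monovalent) → 0 H
  atom 6: C, bond orders sum to 4 (valence 4) → 0 H
  atom 7: Br (halogen, monovalent) → 0 H
  atom 8: C, bond orders sum to 3 (valence 4) → 1 H
  atom 9: C, bond orders sum to 3 (valence 4) → 1 H
Totals → C:6, H:5, Br:2, N:1.
In Hill order: C6H5Br2N.

C6H5Br2N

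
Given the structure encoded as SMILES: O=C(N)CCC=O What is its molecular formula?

Walk through each heavy atom and fill implicit hydrogens from standard valence (C 4, N 3, O 2, S 2, halogen 1):
  atom 1: O, bond orders sum to 2 (valence 2) → 0 H
  atom 2: C, bond orders sum to 4 (valence 4) → 0 H
  atom 3: N, bond orders sum to 1 (valence 3) → 2 H
  atom 4: C, bond orders sum to 2 (valence 4) → 2 H
  atom 5: C, bond orders sum to 2 (valence 4) → 2 H
  atom 6: C, bond orders sum to 3 (valence 4) → 1 H
  atom 7: O, bond orders sum to 2 (valence 2) → 0 H
Totals → C:4, H:7, N:1, O:2.

C4H7NO2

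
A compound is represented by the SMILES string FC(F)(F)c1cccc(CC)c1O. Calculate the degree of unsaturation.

4

Molecular formula: C9H9F3O.
DoU = (2C + 2 + N − H − X) / 2, where X is the halogen count and O/S are ignored.
    = (2·9 + 2 + 0 − 9 − 3) / 2 = 8 / 2 = 4.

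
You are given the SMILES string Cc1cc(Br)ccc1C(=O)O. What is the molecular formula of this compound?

C8H7BrO2

Walk through each heavy atom and fill implicit hydrogens from standard valence (C 4, N 3, O 2, S 2, halogen 1); for lowercase aromatic atoms, an aromatic c carries 1 H when it has two neighbours and 0 H with three, and aromatic n carries 0 H:
  atom 1: C, bond orders sum to 1 (valence 4) → 3 H
  atom 2: aromatic c, 3 neighbours → 0 H
  atom 3: aromatic c, 2 neighbours → 1 H
  atom 4: aromatic c, 3 neighbours → 0 H
  atom 5: Br (halogen, monovalent) → 0 H
  atom 6: aromatic c, 2 neighbours → 1 H
  atom 7: aromatic c, 2 neighbours → 1 H
  atom 8: aromatic c, 3 neighbours → 0 H
  atom 9: C, bond orders sum to 4 (valence 4) → 0 H
  atom 10: O, bond orders sum to 2 (valence 2) → 0 H
  atom 11: O, bond orders sum to 1 (valence 2) → 1 H
Totals → C:8, H:7, Br:1, O:2.
In Hill order: C8H7BrO2.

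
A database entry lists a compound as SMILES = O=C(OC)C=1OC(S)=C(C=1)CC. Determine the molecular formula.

Walk through each heavy atom and fill implicit hydrogens from standard valence (C 4, N 3, O 2, S 2, halogen 1):
  atom 1: O, bond orders sum to 2 (valence 2) → 0 H
  atom 2: C, bond orders sum to 4 (valence 4) → 0 H
  atom 3: O, bond orders sum to 2 (valence 2) → 0 H
  atom 4: C, bond orders sum to 1 (valence 4) → 3 H
  atom 5: C, bond orders sum to 4 (valence 4) → 0 H
  atom 6: O, bond orders sum to 2 (valence 2) → 0 H
  atom 7: C, bond orders sum to 4 (valence 4) → 0 H
  atom 8: S, bond orders sum to 1 (valence 2) → 1 H
  atom 9: C, bond orders sum to 4 (valence 4) → 0 H
  atom 10: C, bond orders sum to 3 (valence 4) → 1 H
  atom 11: C, bond orders sum to 2 (valence 4) → 2 H
  atom 12: C, bond orders sum to 1 (valence 4) → 3 H
Totals → C:8, H:10, O:3, S:1.

C8H10O3S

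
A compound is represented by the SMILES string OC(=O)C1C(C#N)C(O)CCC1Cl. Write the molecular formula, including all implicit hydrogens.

C8H10ClNO3

Walk through each heavy atom and fill implicit hydrogens from standard valence (C 4, N 3, O 2, S 2, halogen 1):
  atom 1: O, bond orders sum to 1 (valence 2) → 1 H
  atom 2: C, bond orders sum to 4 (valence 4) → 0 H
  atom 3: O, bond orders sum to 2 (valence 2) → 0 H
  atom 4: C, bond orders sum to 3 (valence 4) → 1 H
  atom 5: C, bond orders sum to 3 (valence 4) → 1 H
  atom 6: C, bond orders sum to 4 (valence 4) → 0 H
  atom 7: N, bond orders sum to 3 (valence 3) → 0 H
  atom 8: C, bond orders sum to 3 (valence 4) → 1 H
  atom 9: O, bond orders sum to 1 (valence 2) → 1 H
  atom 10: C, bond orders sum to 2 (valence 4) → 2 H
  atom 11: C, bond orders sum to 2 (valence 4) → 2 H
  atom 12: C, bond orders sum to 3 (valence 4) → 1 H
  atom 13: Cl (halogen, monovalent) → 0 H
Totals → C:8, H:10, Cl:1, N:1, O:3.
In Hill order: C8H10ClNO3.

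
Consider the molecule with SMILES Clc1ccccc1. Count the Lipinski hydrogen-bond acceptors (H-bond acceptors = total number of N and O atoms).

0

N atoms: 0; O atoms: 0.
Lipinski HBA = 0 + 0 = 0.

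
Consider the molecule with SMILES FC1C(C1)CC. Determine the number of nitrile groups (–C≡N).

Scan the SMILES for the nitrile motif — none present.

0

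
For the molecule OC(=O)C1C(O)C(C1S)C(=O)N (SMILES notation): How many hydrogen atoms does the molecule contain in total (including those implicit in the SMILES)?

Walk through each heavy atom and fill implicit hydrogens from standard valence (C 4, N 3, O 2, S 2, halogen 1):
  atom 1: O, bond orders sum to 1 (valence 2) → 1 H
  atom 2: C, bond orders sum to 4 (valence 4) → 0 H
  atom 3: O, bond orders sum to 2 (valence 2) → 0 H
  atom 4: C, bond orders sum to 3 (valence 4) → 1 H
  atom 5: C, bond orders sum to 3 (valence 4) → 1 H
  atom 6: O, bond orders sum to 1 (valence 2) → 1 H
  atom 7: C, bond orders sum to 3 (valence 4) → 1 H
  atom 8: C, bond orders sum to 3 (valence 4) → 1 H
  atom 9: S, bond orders sum to 1 (valence 2) → 1 H
  atom 10: C, bond orders sum to 4 (valence 4) → 0 H
  atom 11: O, bond orders sum to 2 (valence 2) → 0 H
  atom 12: N, bond orders sum to 1 (valence 3) → 2 H
Total hydrogens: 9.

9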